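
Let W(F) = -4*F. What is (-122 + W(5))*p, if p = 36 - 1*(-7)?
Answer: -6106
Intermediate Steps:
p = 43 (p = 36 + 7 = 43)
(-122 + W(5))*p = (-122 - 4*5)*43 = (-122 - 20)*43 = -142*43 = -6106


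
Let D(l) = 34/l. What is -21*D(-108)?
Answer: 119/18 ≈ 6.6111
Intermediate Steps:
-21*D(-108) = -714/(-108) = -714*(-1)/108 = -21*(-17/54) = 119/18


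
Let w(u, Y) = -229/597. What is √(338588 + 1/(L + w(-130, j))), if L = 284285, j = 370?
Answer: √2438186663625871940195/84858958 ≈ 581.88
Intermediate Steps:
w(u, Y) = -229/597 (w(u, Y) = -229*1/597 = -229/597)
√(338588 + 1/(L + w(-130, j))) = √(338588 + 1/(284285 - 229/597)) = √(338588 + 1/(169717916/597)) = √(338588 + 597/169717916) = √(57464449743205/169717916) = √2438186663625871940195/84858958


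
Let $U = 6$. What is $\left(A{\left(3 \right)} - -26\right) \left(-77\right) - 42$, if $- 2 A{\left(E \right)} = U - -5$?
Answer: $- \frac{3241}{2} \approx -1620.5$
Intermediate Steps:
$A{\left(E \right)} = - \frac{11}{2}$ ($A{\left(E \right)} = - \frac{6 - -5}{2} = - \frac{6 + 5}{2} = \left(- \frac{1}{2}\right) 11 = - \frac{11}{2}$)
$\left(A{\left(3 \right)} - -26\right) \left(-77\right) - 42 = \left(- \frac{11}{2} - -26\right) \left(-77\right) - 42 = \left(- \frac{11}{2} + 26\right) \left(-77\right) - 42 = \frac{41}{2} \left(-77\right) - 42 = - \frac{3157}{2} - 42 = - \frac{3241}{2}$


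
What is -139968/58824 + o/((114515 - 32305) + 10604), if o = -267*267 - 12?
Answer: -79561111/25276346 ≈ -3.1477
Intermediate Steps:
o = -71301 (o = -71289 - 12 = -71301)
-139968/58824 + o/((114515 - 32305) + 10604) = -139968/58824 - 71301/((114515 - 32305) + 10604) = -139968*1/58824 - 71301/(82210 + 10604) = -1944/817 - 71301/92814 = -1944/817 - 71301*1/92814 = -1944/817 - 23767/30938 = -79561111/25276346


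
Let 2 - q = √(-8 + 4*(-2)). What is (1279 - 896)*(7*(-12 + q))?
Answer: -26810 - 10724*I ≈ -26810.0 - 10724.0*I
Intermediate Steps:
q = 2 - 4*I (q = 2 - √(-8 + 4*(-2)) = 2 - √(-8 - 8) = 2 - √(-16) = 2 - 4*I ≈ 2.0 - 4.0*I)
(1279 - 896)*(7*(-12 + q)) = (1279 - 896)*(7*(-12 + (2 - 4*I))) = 383*(7*(-10 - 4*I)) = 383*(-70 - 28*I) = -26810 - 10724*I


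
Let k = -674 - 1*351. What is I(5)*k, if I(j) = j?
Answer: -5125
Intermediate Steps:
k = -1025 (k = -674 - 351 = -1025)
I(5)*k = 5*(-1025) = -5125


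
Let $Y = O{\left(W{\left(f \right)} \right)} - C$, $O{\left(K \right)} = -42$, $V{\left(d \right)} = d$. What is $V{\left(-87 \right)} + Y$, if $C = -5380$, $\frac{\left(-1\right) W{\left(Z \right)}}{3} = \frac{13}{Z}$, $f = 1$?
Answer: $5251$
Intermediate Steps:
$W{\left(Z \right)} = - \frac{39}{Z}$ ($W{\left(Z \right)} = - 3 \frac{13}{Z} = - \frac{39}{Z}$)
$Y = 5338$ ($Y = -42 - -5380 = -42 + 5380 = 5338$)
$V{\left(-87 \right)} + Y = -87 + 5338 = 5251$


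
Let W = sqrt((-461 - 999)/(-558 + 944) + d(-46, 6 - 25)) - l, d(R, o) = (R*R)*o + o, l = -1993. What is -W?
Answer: -1993 - 9*I*sqrt(18498857)/193 ≈ -1993.0 - 200.57*I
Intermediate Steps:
d(R, o) = o + o*R**2 (d(R, o) = R**2*o + o = o*R**2 + o = o + o*R**2)
W = 1993 + 9*I*sqrt(18498857)/193 (W = sqrt((-461 - 999)/(-558 + 944) + (6 - 25)*(1 + (-46)**2)) - 1*(-1993) = sqrt(-1460/386 - 19*(1 + 2116)) + 1993 = sqrt(-1460*1/386 - 19*2117) + 1993 = sqrt(-730/193 - 40223) + 1993 = sqrt(-7763769/193) + 1993 = 9*I*sqrt(18498857)/193 + 1993 = 1993 + 9*I*sqrt(18498857)/193 ≈ 1993.0 + 200.57*I)
-W = -(1993 + 9*I*sqrt(18498857)/193) = -1993 - 9*I*sqrt(18498857)/193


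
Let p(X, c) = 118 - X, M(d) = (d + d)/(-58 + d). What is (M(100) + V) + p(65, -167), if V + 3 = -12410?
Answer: -259460/21 ≈ -12355.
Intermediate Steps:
V = -12413 (V = -3 - 12410 = -12413)
M(d) = 2*d/(-58 + d) (M(d) = (2*d)/(-58 + d) = 2*d/(-58 + d))
(M(100) + V) + p(65, -167) = (2*100/(-58 + 100) - 12413) + (118 - 1*65) = (2*100/42 - 12413) + (118 - 65) = (2*100*(1/42) - 12413) + 53 = (100/21 - 12413) + 53 = -260573/21 + 53 = -259460/21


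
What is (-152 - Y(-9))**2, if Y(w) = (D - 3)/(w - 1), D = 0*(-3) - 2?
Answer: 93025/4 ≈ 23256.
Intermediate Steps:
D = -2 (D = 0 - 2 = -2)
Y(w) = -5/(-1 + w) (Y(w) = (-2 - 3)/(w - 1) = -5/(-1 + w))
(-152 - Y(-9))**2 = (-152 - (-5)/(-1 - 9))**2 = (-152 - (-5)/(-10))**2 = (-152 - (-5)*(-1)/10)**2 = (-152 - 1*1/2)**2 = (-152 - 1/2)**2 = (-305/2)**2 = 93025/4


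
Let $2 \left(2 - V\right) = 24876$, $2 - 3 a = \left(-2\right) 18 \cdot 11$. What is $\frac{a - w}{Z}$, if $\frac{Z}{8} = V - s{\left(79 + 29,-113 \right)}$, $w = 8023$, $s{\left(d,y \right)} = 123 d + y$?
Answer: $\frac{23671}{614568} \approx 0.038516$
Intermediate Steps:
$a = \frac{398}{3}$ ($a = \frac{2}{3} - \frac{\left(-2\right) 18 \cdot 11}{3} = \frac{2}{3} - \frac{\left(-36\right) 11}{3} = \frac{2}{3} - -132 = \frac{2}{3} + 132 = \frac{398}{3} \approx 132.67$)
$s{\left(d,y \right)} = y + 123 d$
$V = -12436$ ($V = 2 - 12438 = -12436$)
$Z = -204856$ ($Z = 8 \left(-12436 - \left(-113 + 123 \left(79 + 29\right)\right)\right) = 8 \left(-12436 - \left(-113 + 123 \cdot 108\right)\right) = 8 \left(-12436 - \left(-113 + 13284\right)\right) = 8 \left(-12436 - 13171\right) = 8 \left(-25607\right) = -204856$)
$\frac{a - w}{Z} = \frac{\frac{398}{3} - 8023}{-204856} = \left(\frac{398}{3} - 8023\right) \left(- \frac{1}{204856}\right) = \left(- \frac{23671}{3}\right) \left(- \frac{1}{204856}\right) = \frac{23671}{614568}$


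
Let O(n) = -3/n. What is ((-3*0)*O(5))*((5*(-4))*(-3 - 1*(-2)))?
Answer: 0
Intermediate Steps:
((-3*0)*O(5))*((5*(-4))*(-3 - 1*(-2))) = ((-3*0)*(-3/5))*((5*(-4))*(-3 - 1*(-2))) = (0*(-3*⅕))*(-20*(-3 + 2)) = (0*(-⅗))*(-20*(-1)) = 0*20 = 0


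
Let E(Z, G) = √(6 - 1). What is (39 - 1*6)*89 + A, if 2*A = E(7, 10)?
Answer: 2937 + √5/2 ≈ 2938.1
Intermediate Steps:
E(Z, G) = √5
A = √5/2 ≈ 1.1180
(39 - 1*6)*89 + A = (39 - 1*6)*89 + √5/2 = (39 - 6)*89 + √5/2 = 33*89 + √5/2 = 2937 + √5/2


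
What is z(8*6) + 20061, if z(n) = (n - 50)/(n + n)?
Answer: 962927/48 ≈ 20061.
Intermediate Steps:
z(n) = (-50 + n)/(2*n) (z(n) = (-50 + n)/((2*n)) = (-50 + n)*(1/(2*n)) = (-50 + n)/(2*n))
z(8*6) + 20061 = (-50 + 8*6)/(2*((8*6))) + 20061 = (½)*(-50 + 48)/48 + 20061 = (½)*(1/48)*(-2) + 20061 = -1/48 + 20061 = 962927/48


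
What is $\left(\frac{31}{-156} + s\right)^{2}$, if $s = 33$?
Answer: $\frac{26183689}{24336} \approx 1075.9$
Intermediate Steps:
$\left(\frac{31}{-156} + s\right)^{2} = \left(\frac{31}{-156} + 33\right)^{2} = \left(31 \left(- \frac{1}{156}\right) + 33\right)^{2} = \left(- \frac{31}{156} + 33\right)^{2} = \left(\frac{5117}{156}\right)^{2} = \frac{26183689}{24336}$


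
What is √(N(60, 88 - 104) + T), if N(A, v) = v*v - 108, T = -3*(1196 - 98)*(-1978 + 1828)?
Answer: 2*√123562 ≈ 703.03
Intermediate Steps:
T = 494100 (T = -3294*(-150) = -3*(-164700) = 494100)
N(A, v) = -108 + v² (N(A, v) = v² - 108 = -108 + v²)
√(N(60, 88 - 104) + T) = √((-108 + (88 - 104)²) + 494100) = √((-108 + (-16)²) + 494100) = √((-108 + 256) + 494100) = √(148 + 494100) = √494248 = 2*√123562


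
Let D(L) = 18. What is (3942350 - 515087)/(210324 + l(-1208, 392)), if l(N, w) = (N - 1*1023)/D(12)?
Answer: 61690734/3783601 ≈ 16.305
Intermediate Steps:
l(N, w) = -341/6 + N/18 (l(N, w) = (N - 1*1023)/18 = (N - 1023)*(1/18) = (-1023 + N)*(1/18) = -341/6 + N/18)
(3942350 - 515087)/(210324 + l(-1208, 392)) = (3942350 - 515087)/(210324 + (-341/6 + (1/18)*(-1208))) = 3427263/(210324 + (-341/6 - 604/9)) = 3427263/(210324 - 2231/18) = 3427263/(3783601/18) = 3427263*(18/3783601) = 61690734/3783601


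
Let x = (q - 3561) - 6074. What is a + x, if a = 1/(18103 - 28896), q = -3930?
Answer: -146407046/10793 ≈ -13565.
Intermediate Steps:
x = -13565 (x = (-3930 - 3561) - 6074 = -7491 - 6074 = -13565)
a = -1/10793 (a = 1/(-10793) = -1/10793 ≈ -9.2653e-5)
a + x = -1/10793 - 13565 = -146407046/10793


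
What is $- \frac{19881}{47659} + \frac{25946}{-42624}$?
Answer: $- \frac{1041984079}{1015708608} \approx -1.0259$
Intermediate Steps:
$- \frac{19881}{47659} + \frac{25946}{-42624} = \left(-19881\right) \frac{1}{47659} + 25946 \left(- \frac{1}{42624}\right) = - \frac{19881}{47659} - \frac{12973}{21312} = - \frac{1041984079}{1015708608}$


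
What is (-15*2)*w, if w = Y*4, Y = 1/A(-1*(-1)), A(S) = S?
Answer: -120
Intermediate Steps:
Y = 1 (Y = 1/(-1*(-1)) = 1/1 = 1)
w = 4 (w = 1*4 = 4)
(-15*2)*w = -15*2*4 = -30*4 = -120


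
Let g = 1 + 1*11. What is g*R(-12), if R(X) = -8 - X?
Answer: 48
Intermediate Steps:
g = 12 (g = 1 + 11 = 12)
g*R(-12) = 12*(-8 - 1*(-12)) = 12*(-8 + 12) = 12*4 = 48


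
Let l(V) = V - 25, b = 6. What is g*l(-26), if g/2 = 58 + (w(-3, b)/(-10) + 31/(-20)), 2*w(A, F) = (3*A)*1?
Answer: -29019/5 ≈ -5803.8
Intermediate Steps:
w(A, F) = 3*A/2 (w(A, F) = ((3*A)*1)/2 = (3*A)/2 = 3*A/2)
l(V) = -25 + V
g = 569/5 (g = 2*(58 + (((3/2)*(-3))/(-10) + 31/(-20))) = 2*(58 + (-9/2*(-⅒) + 31*(-1/20))) = 2*(58 + (9/20 - 31/20)) = 2*(58 - 11/10) = 2*(569/10) = 569/5 ≈ 113.80)
g*l(-26) = 569*(-25 - 26)/5 = (569/5)*(-51) = -29019/5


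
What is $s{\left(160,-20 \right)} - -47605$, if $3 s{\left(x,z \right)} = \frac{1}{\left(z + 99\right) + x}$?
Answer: $\frac{34132786}{717} \approx 47605.0$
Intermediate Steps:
$s{\left(x,z \right)} = \frac{1}{3 \left(99 + x + z\right)}$ ($s{\left(x,z \right)} = \frac{1}{3 \left(\left(z + 99\right) + x\right)} = \frac{1}{3 \left(\left(99 + z\right) + x\right)} = \frac{1}{3 \left(99 + x + z\right)}$)
$s{\left(160,-20 \right)} - -47605 = \frac{1}{3 \left(99 + 160 - 20\right)} - -47605 = \frac{1}{3 \cdot 239} + 47605 = \frac{1}{3} \cdot \frac{1}{239} + 47605 = \frac{1}{717} + 47605 = \frac{34132786}{717}$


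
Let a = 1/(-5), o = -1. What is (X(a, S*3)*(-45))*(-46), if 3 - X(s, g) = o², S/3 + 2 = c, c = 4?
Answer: 4140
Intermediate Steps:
S = 6 (S = -6 + 3*4 = -6 + 12 = 6)
a = -⅕ ≈ -0.20000
X(s, g) = 2 (X(s, g) = 3 - 1*(-1)² = 3 - 1*1 = 3 - 1 = 2)
(X(a, S*3)*(-45))*(-46) = (2*(-45))*(-46) = -90*(-46) = 4140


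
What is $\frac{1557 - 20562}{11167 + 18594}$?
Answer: $- \frac{19005}{29761} \approx -0.63859$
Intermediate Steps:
$\frac{1557 - 20562}{11167 + 18594} = - \frac{19005}{29761}$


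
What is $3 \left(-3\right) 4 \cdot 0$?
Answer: $0$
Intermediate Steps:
$3 \left(-3\right) 4 \cdot 0 = \left(-9\right) 0 = 0$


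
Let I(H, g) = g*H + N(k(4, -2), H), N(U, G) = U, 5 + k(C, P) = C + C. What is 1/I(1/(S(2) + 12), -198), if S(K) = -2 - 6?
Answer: -2/93 ≈ -0.021505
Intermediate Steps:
k(C, P) = -5 + 2*C (k(C, P) = -5 + (C + C) = -5 + 2*C)
S(K) = -8
I(H, g) = 3 + H*g (I(H, g) = g*H + (-5 + 2*4) = H*g + (-5 + 8) = H*g + 3 = 3 + H*g)
1/I(1/(S(2) + 12), -198) = 1/(3 - 198/(-8 + 12)) = 1/(3 - 198/4) = 1/(3 + (¼)*(-198)) = 1/(3 - 99/2) = 1/(-93/2) = -2/93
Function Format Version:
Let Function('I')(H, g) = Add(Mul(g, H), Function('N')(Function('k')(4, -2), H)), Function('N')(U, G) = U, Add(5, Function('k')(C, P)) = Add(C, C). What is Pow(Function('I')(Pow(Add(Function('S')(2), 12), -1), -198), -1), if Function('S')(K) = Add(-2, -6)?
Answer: Rational(-2, 93) ≈ -0.021505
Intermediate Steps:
Function('k')(C, P) = Add(-5, Mul(2, C)) (Function('k')(C, P) = Add(-5, Add(C, C)) = Add(-5, Mul(2, C)))
Function('S')(K) = -8
Function('I')(H, g) = Add(3, Mul(H, g)) (Function('I')(H, g) = Add(Mul(g, H), Add(-5, Mul(2, 4))) = Add(Mul(H, g), Add(-5, 8)) = Add(Mul(H, g), 3) = Add(3, Mul(H, g)))
Pow(Function('I')(Pow(Add(Function('S')(2), 12), -1), -198), -1) = Pow(Add(3, Mul(Pow(Add(-8, 12), -1), -198)), -1) = Pow(Add(3, Mul(Pow(4, -1), -198)), -1) = Pow(Add(3, Mul(Rational(1, 4), -198)), -1) = Pow(Add(3, Rational(-99, 2)), -1) = Pow(Rational(-93, 2), -1) = Rational(-2, 93)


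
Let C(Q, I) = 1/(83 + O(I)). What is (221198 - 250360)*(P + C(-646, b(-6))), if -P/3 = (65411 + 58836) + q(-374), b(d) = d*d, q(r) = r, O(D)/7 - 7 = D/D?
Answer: 1506364276480/139 ≈ 1.0837e+10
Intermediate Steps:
O(D) = 56 (O(D) = 49 + 7*(D/D) = 49 + 7*1 = 49 + 7 = 56)
b(d) = d²
C(Q, I) = 1/139 (C(Q, I) = 1/(83 + 56) = 1/139)
P = -371619 (P = -3*((65411 + 58836) - 374) = -3*(124247 - 374) = -3*123873 = -371619)
(221198 - 250360)*(P + C(-646, b(-6))) = (221198 - 250360)*(-371619 + 1/139) = -29162*(-51655040/139) = 1506364276480/139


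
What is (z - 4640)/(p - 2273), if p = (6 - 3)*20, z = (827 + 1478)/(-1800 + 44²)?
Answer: 628735/300968 ≈ 2.0890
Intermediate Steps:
z = 2305/136 (z = 2305/(-1800 + 1936) = 2305/136 ≈ 16.949)
p = 60 (p = 3*20 = 60)
(z - 4640)/(p - 2273) = (2305/136 - 4640)/(60 - 2273) = -628735/136/(-2213) = -628735/136*(-1/2213) = 628735/300968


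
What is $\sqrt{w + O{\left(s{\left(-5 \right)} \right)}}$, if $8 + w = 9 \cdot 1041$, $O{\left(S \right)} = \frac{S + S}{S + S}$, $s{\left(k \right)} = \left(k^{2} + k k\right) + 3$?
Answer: $\sqrt{9362} \approx 96.757$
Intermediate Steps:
$s{\left(k \right)} = 3 + 2 k^{2}$ ($s{\left(k \right)} = \left(k^{2} + k^{2}\right) + 3 = 2 k^{2} + 3 = 3 + 2 k^{2}$)
$O{\left(S \right)} = 1$ ($O{\left(S \right)} = \frac{2 S}{2 S} = 2 S \frac{1}{2 S} = 1$)
$w = 9361$ ($w = -8 + 9 \cdot 1041 = -8 + 9369 = 9361$)
$\sqrt{w + O{\left(s{\left(-5 \right)} \right)}} = \sqrt{9361 + 1} = \sqrt{9362}$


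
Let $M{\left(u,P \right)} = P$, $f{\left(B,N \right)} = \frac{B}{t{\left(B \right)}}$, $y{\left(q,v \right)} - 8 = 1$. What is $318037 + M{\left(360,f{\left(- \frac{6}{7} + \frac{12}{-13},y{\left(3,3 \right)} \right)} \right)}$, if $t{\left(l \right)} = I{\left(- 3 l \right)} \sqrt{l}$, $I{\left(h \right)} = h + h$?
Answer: $318037 + \frac{i \sqrt{182}}{108} \approx 3.1804 \cdot 10^{5} + 0.12491 i$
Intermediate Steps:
$y{\left(q,v \right)} = 9$ ($y{\left(q,v \right)} = 8 + 1 = 9$)
$I{\left(h \right)} = 2 h$
$t{\left(l \right)} = - 6 l^{\frac{3}{2}}$ ($t{\left(l \right)} = 2 \left(- 3 l\right) \sqrt{l} = - 6 l \sqrt{l} = - 6 l^{\frac{3}{2}}$)
$f{\left(B,N \right)} = - \frac{1}{6 \sqrt{B}}$ ($f{\left(B,N \right)} = \frac{B}{\left(-6\right) B^{\frac{3}{2}}} = B \left(- \frac{1}{6 B^{\frac{3}{2}}}\right) = - \frac{1}{6 \sqrt{B}}$)
$318037 + M{\left(360,f{\left(- \frac{6}{7} + \frac{12}{-13},y{\left(3,3 \right)} \right)} \right)} = 318037 - \frac{1}{6 \sqrt{- \frac{6}{7} + \frac{12}{-13}}} = 318037 - \frac{1}{6 \sqrt{\left(-6\right) \frac{1}{7} + 12 \left(- \frac{1}{13}\right)}} = 318037 - \frac{1}{6 \sqrt{- \frac{6}{7} - \frac{12}{13}}} = 318037 - \frac{1}{6 \frac{9 i \sqrt{182}}{91}} = 318037 - \frac{\left(- \frac{1}{18}\right) i \sqrt{182}}{6} = 318037 + \frac{i \sqrt{182}}{108}$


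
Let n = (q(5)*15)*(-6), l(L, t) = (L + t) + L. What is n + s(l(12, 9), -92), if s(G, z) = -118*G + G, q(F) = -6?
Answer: -3321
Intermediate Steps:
l(L, t) = t + 2*L
s(G, z) = -117*G
n = 540 (n = -6*15*(-6) = -90*(-6) = 540)
n + s(l(12, 9), -92) = 540 - 117*(9 + 2*12) = 540 - 117*(9 + 24) = 540 - 117*33 = 540 - 3861 = -3321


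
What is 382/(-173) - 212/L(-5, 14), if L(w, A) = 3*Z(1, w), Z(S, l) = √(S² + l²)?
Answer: -382/173 - 106*√26/39 ≈ -16.067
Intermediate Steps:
L(w, A) = 3*√(1 + w²) (L(w, A) = 3*√(1² + w²) = 3*√(1 + w²))
382/(-173) - 212/L(-5, 14) = 382/(-173) - 212*1/(3*√(1 + (-5)²)) = 382*(-1/173) - 212*1/(3*√(1 + 25)) = -382/173 - 212*√26/78 = -382/173 - 106*√26/39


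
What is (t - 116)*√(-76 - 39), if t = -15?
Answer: -131*I*√115 ≈ -1404.8*I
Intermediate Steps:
(t - 116)*√(-76 - 39) = (-15 - 116)*√(-76 - 39) = -131*I*√115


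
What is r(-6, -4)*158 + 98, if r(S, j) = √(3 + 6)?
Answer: 572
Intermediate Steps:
r(S, j) = 3 (r(S, j) = √9 = 3)
r(-6, -4)*158 + 98 = 3*158 + 98 = 474 + 98 = 572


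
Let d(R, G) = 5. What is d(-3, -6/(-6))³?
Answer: 125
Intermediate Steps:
d(-3, -6/(-6))³ = 5³ = 125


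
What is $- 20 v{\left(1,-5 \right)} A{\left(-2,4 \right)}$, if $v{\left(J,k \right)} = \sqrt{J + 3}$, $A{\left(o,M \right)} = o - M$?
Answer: $240$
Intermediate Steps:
$v{\left(J,k \right)} = \sqrt{3 + J}$
$- 20 v{\left(1,-5 \right)} A{\left(-2,4 \right)} = - 20 \sqrt{3 + 1} \left(-2 - 4\right) = - 20 \sqrt{4} \left(-2 - 4\right) = \left(-20\right) 2 \left(-6\right) = \left(-40\right) \left(-6\right) = 240$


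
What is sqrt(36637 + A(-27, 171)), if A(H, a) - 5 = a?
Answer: sqrt(36813) ≈ 191.87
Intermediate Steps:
A(H, a) = 5 + a
sqrt(36637 + A(-27, 171)) = sqrt(36637 + (5 + 171)) = sqrt(36637 + 176) = sqrt(36813)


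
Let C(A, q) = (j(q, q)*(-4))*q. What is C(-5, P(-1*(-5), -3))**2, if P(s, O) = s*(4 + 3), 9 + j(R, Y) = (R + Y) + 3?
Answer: 80281600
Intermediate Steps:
j(R, Y) = -6 + R + Y (j(R, Y) = -9 + ((R + Y) + 3) = -9 + (3 + R + Y) = -6 + R + Y)
P(s, O) = 7*s (P(s, O) = s*7 = 7*s)
C(A, q) = q*(24 - 8*q) (C(A, q) = ((-6 + q + q)*(-4))*q = ((-6 + 2*q)*(-4))*q = (24 - 8*q)*q = q*(24 - 8*q))
C(-5, P(-1*(-5), -3))**2 = (8*(7*(-1*(-5)))*(3 - 7*(-1*(-5))))**2 = (8*(7*5)*(3 - 7*5))**2 = (8*35*(3 - 1*35))**2 = (8*35*(3 - 35))**2 = (8*35*(-32))**2 = (-8960)**2 = 80281600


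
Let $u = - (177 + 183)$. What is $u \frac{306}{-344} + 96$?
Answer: $\frac{17898}{43} \approx 416.23$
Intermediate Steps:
$u = -360$ ($u = \left(-1\right) 360 = -360$)
$u \frac{306}{-344} + 96 = - 360 \frac{306}{-344} + 96 = - 360 \cdot 306 \left(- \frac{1}{344}\right) + 96 = \left(-360\right) \left(- \frac{153}{172}\right) + 96 = \frac{13770}{43} + 96 = \frac{17898}{43}$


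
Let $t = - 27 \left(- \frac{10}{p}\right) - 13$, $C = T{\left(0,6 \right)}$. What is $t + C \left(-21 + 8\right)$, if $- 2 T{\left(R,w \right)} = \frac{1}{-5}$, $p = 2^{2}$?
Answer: $\frac{266}{5} \approx 53.2$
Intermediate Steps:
$p = 4$
$T{\left(R,w \right)} = \frac{1}{10}$ ($T{\left(R,w \right)} = - \frac{1}{2 \left(-5\right)} = \left(- \frac{1}{2}\right) \left(- \frac{1}{5}\right) = \frac{1}{10}$)
$C = \frac{1}{10} \approx 0.1$
$t = \frac{109}{2}$ ($t = - 27 \left(- \frac{10}{4}\right) - 13 = - 27 \left(\left(-10\right) \frac{1}{4}\right) - 13 = \left(-27\right) \left(- \frac{5}{2}\right) - 13 = \frac{135}{2} - 13 = \frac{109}{2} \approx 54.5$)
$t + C \left(-21 + 8\right) = \frac{109}{2} + \frac{-21 + 8}{10} = \frac{109}{2} + \frac{1}{10} \left(-13\right) = \frac{109}{2} - \frac{13}{10} = \frac{266}{5}$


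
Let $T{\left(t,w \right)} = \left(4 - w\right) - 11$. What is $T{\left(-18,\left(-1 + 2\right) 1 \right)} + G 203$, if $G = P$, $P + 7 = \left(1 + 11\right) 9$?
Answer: $20495$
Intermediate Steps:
$P = 101$ ($P = -7 + \left(1 + 11\right) 9 = -7 + 12 \cdot 9 = -7 + 108 = 101$)
$G = 101$
$T{\left(t,w \right)} = -7 - w$
$T{\left(-18,\left(-1 + 2\right) 1 \right)} + G 203 = \left(-7 - \left(-1 + 2\right) 1\right) + 101 \cdot 203 = \left(-7 - 1 \cdot 1\right) + 20503 = \left(-7 - 1\right) + 20503 = -8 + 20503 = 20495$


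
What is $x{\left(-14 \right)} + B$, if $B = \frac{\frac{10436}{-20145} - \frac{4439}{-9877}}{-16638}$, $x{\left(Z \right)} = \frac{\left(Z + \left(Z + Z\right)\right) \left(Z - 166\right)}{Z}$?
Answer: $- \frac{105157022484299}{194735228310} \approx -540.0$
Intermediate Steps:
$x{\left(Z \right)} = -498 + 3 Z$ ($x{\left(Z \right)} = \frac{\left(Z + 2 Z\right) \left(-166 + Z\right)}{Z} = \frac{3 Z \left(-166 + Z\right)}{Z} = -498 + 3 Z$)
$B = \frac{803101}{194735228310}$ ($B = \left(10436 \left(- \frac{1}{20145}\right) - - \frac{4439}{9877}\right) \left(- \frac{1}{16638}\right) = \left(- \frac{10436}{20145} + \frac{4439}{9877}\right) \left(- \frac{1}{16638}\right) = \left(- \frac{803101}{11704245}\right) \left(- \frac{1}{16638}\right) = \frac{803101}{194735228310} \approx 4.1241 \cdot 10^{-6}$)
$x{\left(-14 \right)} + B = \left(-498 + 3 \left(-14\right)\right) + \frac{803101}{194735228310} = \left(-498 - 42\right) + \frac{803101}{194735228310} = -540 + \frac{803101}{194735228310} = - \frac{105157022484299}{194735228310}$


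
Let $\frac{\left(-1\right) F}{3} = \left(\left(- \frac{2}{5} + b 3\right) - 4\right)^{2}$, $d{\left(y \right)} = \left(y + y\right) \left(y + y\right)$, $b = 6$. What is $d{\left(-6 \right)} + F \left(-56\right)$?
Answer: $\frac{780432}{25} \approx 31217.0$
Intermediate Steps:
$d{\left(y \right)} = 4 y^{2}$ ($d{\left(y \right)} = 2 y 2 y = 4 y^{2}$)
$F = - \frac{13872}{25}$ ($F = - 3 \left(\left(- \frac{2}{5} + 6 \cdot 3\right) - 4\right)^{2} = - 3 \left(\left(\left(-2\right) \frac{1}{5} + 18\right) - 4\right)^{2} = - 3 \left(\left(- \frac{2}{5} + 18\right) - 4\right)^{2} = - 3 \left(\frac{88}{5} - 4\right)^{2} = - 3 \left(\frac{68}{5}\right)^{2} = \left(-3\right) \frac{4624}{25} = - \frac{13872}{25} \approx -554.88$)
$d{\left(-6 \right)} + F \left(-56\right) = 4 \left(-6\right)^{2} - - \frac{776832}{25} = 4 \cdot 36 + \frac{776832}{25} = 144 + \frac{776832}{25} = \frac{780432}{25}$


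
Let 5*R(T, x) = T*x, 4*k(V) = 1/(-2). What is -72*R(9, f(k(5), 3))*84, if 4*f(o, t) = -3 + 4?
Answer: -13608/5 ≈ -2721.6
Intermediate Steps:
k(V) = -⅛ (k(V) = (¼)/(-2) = (¼)*(-½) = -⅛)
f(o, t) = ¼ (f(o, t) = (-3 + 4)/4 = (¼)*1 = ¼)
R(T, x) = T*x/5 (R(T, x) = (T*x)/5 = T*x/5)
-72*R(9, f(k(5), 3))*84 = -72*9/(5*4)*84 = -72*9/20*84 = -162/5*84 = -13608/5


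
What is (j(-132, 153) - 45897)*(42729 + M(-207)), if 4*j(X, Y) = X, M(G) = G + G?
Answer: -1943527950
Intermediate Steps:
M(G) = 2*G
j(X, Y) = X/4
(j(-132, 153) - 45897)*(42729 + M(-207)) = ((¼)*(-132) - 45897)*(42729 + 2*(-207)) = (-33 - 45897)*(42729 - 414) = -45930*42315 = -1943527950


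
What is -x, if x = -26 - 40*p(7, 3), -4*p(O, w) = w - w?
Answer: 26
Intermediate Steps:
p(O, w) = 0 (p(O, w) = -(w - w)/4 = -1/4*0 = 0)
x = -26 (x = -26 - 40*0 = -26 + 0 = -26)
-x = -1*(-26) = 26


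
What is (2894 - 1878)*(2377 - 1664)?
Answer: 724408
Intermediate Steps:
(2894 - 1878)*(2377 - 1664) = 1016*713 = 724408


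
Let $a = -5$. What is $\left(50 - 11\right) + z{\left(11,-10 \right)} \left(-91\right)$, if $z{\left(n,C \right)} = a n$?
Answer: $5044$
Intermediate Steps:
$z{\left(n,C \right)} = - 5 n$
$\left(50 - 11\right) + z{\left(11,-10 \right)} \left(-91\right) = \left(50 - 11\right) + \left(-5\right) 11 \left(-91\right) = \left(50 - 11\right) - -5005 = 39 + 5005 = 5044$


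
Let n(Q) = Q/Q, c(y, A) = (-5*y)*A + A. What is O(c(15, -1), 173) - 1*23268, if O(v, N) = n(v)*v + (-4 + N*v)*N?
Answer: 2190860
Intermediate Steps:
c(y, A) = A - 5*A*y (c(y, A) = -5*A*y + A = A - 5*A*y)
n(Q) = 1
O(v, N) = v + N*(-4 + N*v) (O(v, N) = 1*v + (-4 + N*v)*N = v + N*(-4 + N*v))
O(c(15, -1), 173) - 1*23268 = (-(1 - 5*15) - 4*173 - (1 - 5*15)*173**2) - 1*23268 = (-(1 - 75) - 692 - (1 - 75)*29929) - 23268 = (-1*(-74) - 692 - 1*(-74)*29929) - 23268 = (74 - 692 + 74*29929) - 23268 = (74 - 692 + 2214746) - 23268 = 2214128 - 23268 = 2190860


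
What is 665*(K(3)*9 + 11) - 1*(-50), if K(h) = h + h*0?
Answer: 25320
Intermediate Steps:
K(h) = h (K(h) = h + 0 = h)
665*(K(3)*9 + 11) - 1*(-50) = 665*(3*9 + 11) - 1*(-50) = 665*(27 + 11) + 50 = 665*38 + 50 = 25270 + 50 = 25320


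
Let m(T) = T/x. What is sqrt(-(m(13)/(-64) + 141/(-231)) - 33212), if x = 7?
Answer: 3*I*sqrt(1400250005)/616 ≈ 182.24*I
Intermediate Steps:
m(T) = T/7
sqrt(-(m(13)/(-64) + 141/(-231)) - 33212) = sqrt(-(((1/7)*13)/(-64) + 141/(-231)) - 33212) = sqrt(-((13/7)*(-1/64) + 141*(-1/231)) - 33212) = sqrt(-(-13/448 - 47/77) - 33212) = sqrt(-1*(-3151/4928) - 33212) = sqrt(3151/4928 - 33212) = sqrt(-163665585/4928) = 3*I*sqrt(1400250005)/616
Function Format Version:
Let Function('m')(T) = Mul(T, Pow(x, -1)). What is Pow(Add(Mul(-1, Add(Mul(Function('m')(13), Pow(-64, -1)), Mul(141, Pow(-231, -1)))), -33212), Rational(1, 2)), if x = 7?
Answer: Mul(Rational(3, 616), I, Pow(1400250005, Rational(1, 2))) ≈ Mul(182.24, I)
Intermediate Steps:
Function('m')(T) = Mul(Rational(1, 7), T) (Function('m')(T) = Mul(T, Pow(7, -1)) = Mul(T, Rational(1, 7)) = Mul(Rational(1, 7), T))
Pow(Add(Mul(-1, Add(Mul(Function('m')(13), Pow(-64, -1)), Mul(141, Pow(-231, -1)))), -33212), Rational(1, 2)) = Pow(Add(Mul(-1, Add(Mul(Mul(Rational(1, 7), 13), Pow(-64, -1)), Mul(141, Pow(-231, -1)))), -33212), Rational(1, 2)) = Pow(Add(Mul(-1, Add(Mul(Rational(13, 7), Rational(-1, 64)), Mul(141, Rational(-1, 231)))), -33212), Rational(1, 2)) = Pow(Add(Mul(-1, Add(Rational(-13, 448), Rational(-47, 77))), -33212), Rational(1, 2)) = Pow(Add(Mul(-1, Rational(-3151, 4928)), -33212), Rational(1, 2)) = Pow(Add(Rational(3151, 4928), -33212), Rational(1, 2)) = Pow(Rational(-163665585, 4928), Rational(1, 2)) = Mul(Rational(3, 616), I, Pow(1400250005, Rational(1, 2)))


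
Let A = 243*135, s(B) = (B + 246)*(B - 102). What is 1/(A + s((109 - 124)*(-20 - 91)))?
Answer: 1/3019698 ≈ 3.3116e-7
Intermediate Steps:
s(B) = (-102 + B)*(246 + B) (s(B) = (246 + B)*(-102 + B) = (-102 + B)*(246 + B))
A = 32805
1/(A + s((109 - 124)*(-20 - 91))) = 1/(32805 + (-25092 + ((109 - 124)*(-20 - 91))² + 144*((109 - 124)*(-20 - 91)))) = 1/(32805 + (-25092 + (-15*(-111))² + 144*(-15*(-111)))) = 1/(32805 + (-25092 + 1665² + 144*1665)) = 1/(32805 + (-25092 + 2772225 + 239760)) = 1/(32805 + 2986893) = 1/3019698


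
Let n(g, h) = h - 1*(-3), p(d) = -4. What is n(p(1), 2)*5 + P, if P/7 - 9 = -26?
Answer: -94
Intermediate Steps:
n(g, h) = 3 + h (n(g, h) = h + 3 = 3 + h)
P = -119 (P = 63 + 7*(-26) = 63 - 182 = -119)
n(p(1), 2)*5 + P = (3 + 2)*5 - 119 = 5*5 - 119 = 25 - 119 = -94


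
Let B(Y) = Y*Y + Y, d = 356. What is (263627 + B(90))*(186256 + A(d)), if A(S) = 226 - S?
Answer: 50592210942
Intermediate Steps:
B(Y) = Y + Y² (B(Y) = Y² + Y = Y + Y²)
(263627 + B(90))*(186256 + A(d)) = (263627 + 90*(1 + 90))*(186256 + (226 - 1*356)) = (263627 + 90*91)*(186256 + (226 - 356)) = (263627 + 8190)*(186256 - 130) = 271817*186126 = 50592210942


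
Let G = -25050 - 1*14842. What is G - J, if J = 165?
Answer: -40057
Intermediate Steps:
G = -39892 (G = -25050 - 14842 = -39892)
G - J = -39892 - 1*165 = -39892 - 165 = -40057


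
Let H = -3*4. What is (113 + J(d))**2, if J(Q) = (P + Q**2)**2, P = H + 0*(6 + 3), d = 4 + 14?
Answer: 9497866849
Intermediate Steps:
d = 18
H = -12
P = -12 (P = -12 + 0*(6 + 3) = -12 + 0*9 = -12 + 0 = -12)
J(Q) = (-12 + Q**2)**2
(113 + J(d))**2 = (113 + (-12 + 18**2)**2)**2 = (113 + (-12 + 324)**2)**2 = (113 + 312**2)**2 = (113 + 97344)**2 = 97457**2 = 9497866849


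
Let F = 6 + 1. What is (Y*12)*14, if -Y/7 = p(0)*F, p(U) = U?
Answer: 0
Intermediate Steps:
F = 7
Y = 0 (Y = -0*7 = -7*0 = 0)
(Y*12)*14 = (0*12)*14 = 0*14 = 0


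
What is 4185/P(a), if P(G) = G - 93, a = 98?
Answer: 837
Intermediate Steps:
P(G) = -93 + G
4185/P(a) = 4185/(-93 + 98) = 4185/5 = 4185*(1/5) = 837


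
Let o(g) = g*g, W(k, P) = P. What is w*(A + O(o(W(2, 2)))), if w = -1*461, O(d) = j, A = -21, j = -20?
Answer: 18901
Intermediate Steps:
o(g) = g²
O(d) = -20
w = -461
w*(A + O(o(W(2, 2)))) = -461*(-21 - 20) = -461*(-41) = 18901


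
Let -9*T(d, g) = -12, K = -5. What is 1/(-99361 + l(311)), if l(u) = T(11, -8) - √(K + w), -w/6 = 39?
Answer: -894237/88851092392 + 9*I*√239/88851092392 ≈ -1.0064e-5 + 1.566e-9*I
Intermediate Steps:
w = -234 (w = -6*39 = -234)
T(d, g) = 4/3 (T(d, g) = -⅑*(-12) = 4/3)
l(u) = 4/3 - I*√239 (l(u) = 4/3 - √(-5 - 234) = 4/3 - √(-239) = 4/3 - I*√239)
1/(-99361 + l(311)) = 1/(-99361 + (4/3 - I*√239)) = 1/(-298079/3 - I*√239)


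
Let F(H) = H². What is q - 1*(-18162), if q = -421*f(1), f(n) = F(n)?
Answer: 17741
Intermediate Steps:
f(n) = n²
q = -421 (q = -421*1² = -421*1 = -421)
q - 1*(-18162) = -421 - 1*(-18162) = -421 + 18162 = 17741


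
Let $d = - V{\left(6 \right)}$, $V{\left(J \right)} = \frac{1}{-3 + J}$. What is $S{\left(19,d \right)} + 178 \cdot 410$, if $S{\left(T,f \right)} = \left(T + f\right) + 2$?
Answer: $\frac{219002}{3} \approx 73001.0$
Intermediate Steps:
$d = - \frac{1}{3}$ ($d = - \frac{1}{-3 + 6} = - \frac{1}{3} \approx -0.33333$)
$S{\left(T,f \right)} = 2 + T + f$
$S{\left(19,d \right)} + 178 \cdot 410 = \left(2 + 19 - \frac{1}{3}\right) + 178 \cdot 410 = \frac{62}{3} + 72980 = \frac{219002}{3}$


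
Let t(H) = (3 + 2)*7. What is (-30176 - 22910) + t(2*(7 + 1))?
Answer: -53051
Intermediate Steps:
t(H) = 35 (t(H) = 5*7 = 35)
(-30176 - 22910) + t(2*(7 + 1)) = (-30176 - 22910) + 35 = -53086 + 35 = -53051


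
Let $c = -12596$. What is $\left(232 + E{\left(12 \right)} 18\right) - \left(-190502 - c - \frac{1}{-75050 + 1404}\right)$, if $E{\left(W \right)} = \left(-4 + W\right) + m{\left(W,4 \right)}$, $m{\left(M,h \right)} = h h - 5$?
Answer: $\frac{13144338079}{73646} \approx 1.7848 \cdot 10^{5}$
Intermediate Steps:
$m{\left(M,h \right)} = -5 + h^{2}$ ($m{\left(M,h \right)} = h^{2} - 5 = -5 + h^{2}$)
$E{\left(W \right)} = 7 + W$ ($E{\left(W \right)} = \left(-4 + W\right) - \left(5 - 4^{2}\right) = \left(-4 + W\right) + \left(-5 + 16\right) = \left(-4 + W\right) + 11 = 7 + W$)
$\left(232 + E{\left(12 \right)} 18\right) - \left(-190502 - c - \frac{1}{-75050 + 1404}\right) = \left(232 + \left(7 + 12\right) 18\right) - \left(-177906 - \frac{1}{-75050 + 1404}\right) = \left(232 + 19 \cdot 18\right) + \left(\left(\frac{1}{-73646} - 12596\right) + 190502\right) = \left(232 + 342\right) + \left(\left(- \frac{1}{73646} - 12596\right) + 190502\right) = 574 + \left(- \frac{927645017}{73646} + 190502\right) = 574 + \frac{13102065275}{73646} = \frac{13144338079}{73646}$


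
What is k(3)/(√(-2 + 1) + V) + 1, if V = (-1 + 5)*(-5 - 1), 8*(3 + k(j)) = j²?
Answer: 622/577 + 15*I/4616 ≈ 1.078 + 0.0032496*I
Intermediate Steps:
k(j) = -3 + j²/8
V = -24 (V = 4*(-6) = -24)
k(3)/(√(-2 + 1) + V) + 1 = (-3 + (⅛)*3²)/(√(-2 + 1) - 24) + 1 = (-3 + (⅛)*9)/(√(-1) - 24) + 1 = (-3 + 9/8)/(I - 24) + 1 = -15/8/(-24 + I) + 1 = ((-24 - I)/577)*(-15/8) + 1 = -15*(-24 - I)/4616 + 1 = 1 - 15*(-24 - I)/4616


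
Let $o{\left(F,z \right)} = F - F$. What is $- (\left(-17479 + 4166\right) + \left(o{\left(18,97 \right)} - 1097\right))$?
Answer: $14410$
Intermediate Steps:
$o{\left(F,z \right)} = 0$
$- (\left(-17479 + 4166\right) + \left(o{\left(18,97 \right)} - 1097\right)) = - (\left(-17479 + 4166\right) + \left(0 - 1097\right)) = - (-13313 + \left(0 - 1097\right)) = - (-13313 - 1097) = \left(-1\right) \left(-14410\right) = 14410$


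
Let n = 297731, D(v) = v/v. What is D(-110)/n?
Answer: 1/297731 ≈ 3.3587e-6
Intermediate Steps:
D(v) = 1
D(-110)/n = 1/297731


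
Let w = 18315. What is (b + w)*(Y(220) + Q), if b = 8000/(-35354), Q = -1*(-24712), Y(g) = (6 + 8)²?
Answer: 8063971351540/17677 ≈ 4.5618e+8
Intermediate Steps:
Y(g) = 196 (Y(g) = 14² = 196)
Q = 24712
b = -4000/17677 (b = 8000*(-1/35354) = -4000/17677 ≈ -0.22628)
(b + w)*(Y(220) + Q) = (-4000/17677 + 18315)*(196 + 24712) = (323750255/17677)*24908 = 8063971351540/17677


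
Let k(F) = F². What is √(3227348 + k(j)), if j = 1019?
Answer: √4265709 ≈ 2065.4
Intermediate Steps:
√(3227348 + k(j)) = √(3227348 + 1019²) = √(3227348 + 1038361) = √4265709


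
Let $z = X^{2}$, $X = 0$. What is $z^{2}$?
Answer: $0$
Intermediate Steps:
$z = 0$ ($z = 0^{2} = 0$)
$z^{2} = 0^{2} = 0$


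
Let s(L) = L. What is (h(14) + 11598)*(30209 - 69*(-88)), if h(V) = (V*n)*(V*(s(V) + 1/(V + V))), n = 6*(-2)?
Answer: -776921334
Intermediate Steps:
n = -12
h(V) = -12*V**2*(V + 1/(2*V)) (h(V) = (V*(-12))*(V*(V + 1/(V + V))) = (-12*V)*(V*(V + 1/(2*V))) = -12*V**2*(V + 1/(2*V)))
(h(14) + 11598)*(30209 - 69*(-88)) = ((-12*14**3 - 6*14) + 11598)*(30209 - 69*(-88)) = ((-12*2744 - 84) + 11598)*(30209 + 6072) = ((-32928 - 84) + 11598)*36281 = (-33012 + 11598)*36281 = -21414*36281 = -776921334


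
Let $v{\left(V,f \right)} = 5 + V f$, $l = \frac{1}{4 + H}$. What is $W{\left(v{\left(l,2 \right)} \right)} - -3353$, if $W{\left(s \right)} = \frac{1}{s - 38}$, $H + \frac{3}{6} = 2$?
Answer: $\frac{1203716}{359} \approx 3353.0$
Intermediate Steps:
$H = \frac{3}{2}$ ($H = - \frac{1}{2} + 2 = \frac{3}{2} \approx 1.5$)
$l = \frac{2}{11}$ ($l = \frac{1}{4 + \frac{3}{2}} = \frac{1}{\frac{11}{2}} = \frac{2}{11} \approx 0.18182$)
$W{\left(s \right)} = \frac{1}{-38 + s}$
$W{\left(v{\left(l,2 \right)} \right)} - -3353 = \frac{1}{-38 + \left(5 + \frac{2}{11} \cdot 2\right)} - -3353 = \frac{1}{-38 + \left(5 + \frac{4}{11}\right)} + 3353 = \frac{1}{-38 + \frac{59}{11}} + 3353 = \frac{1}{- \frac{359}{11}} + 3353 = - \frac{11}{359} + 3353 = \frac{1203716}{359}$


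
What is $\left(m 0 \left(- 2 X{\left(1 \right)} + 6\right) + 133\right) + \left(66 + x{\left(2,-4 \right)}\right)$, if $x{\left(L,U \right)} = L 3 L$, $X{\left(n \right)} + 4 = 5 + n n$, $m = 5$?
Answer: $211$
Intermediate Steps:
$X{\left(n \right)} = 1 + n^{2}$ ($X{\left(n \right)} = -4 + \left(5 + n n\right) = -4 + \left(5 + n^{2}\right) = 1 + n^{2}$)
$x{\left(L,U \right)} = 3 L^{2}$ ($x{\left(L,U \right)} = 3 L L = 3 L^{2}$)
$\left(m 0 \left(- 2 X{\left(1 \right)} + 6\right) + 133\right) + \left(66 + x{\left(2,-4 \right)}\right) = \left(5 \cdot 0 \left(- 2 \left(1 + 1^{2}\right) + 6\right) + 133\right) + \left(66 + 3 \cdot 2^{2}\right) = \left(0 \left(- 2 \left(1 + 1\right) + 6\right) + 133\right) + \left(66 + 3 \cdot 4\right) = \left(0 \left(\left(-2\right) 2 + 6\right) + 133\right) + \left(66 + 12\right) = \left(0 \left(-4 + 6\right) + 133\right) + 78 = \left(0 \cdot 2 + 133\right) + 78 = \left(0 + 133\right) + 78 = 133 + 78 = 211$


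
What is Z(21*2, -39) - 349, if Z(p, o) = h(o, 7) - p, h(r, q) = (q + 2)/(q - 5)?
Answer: -773/2 ≈ -386.50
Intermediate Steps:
h(r, q) = (2 + q)/(-5 + q)
Z(p, o) = 9/2 - p (Z(p, o) = (2 + 7)/(-5 + 7) - p = 9/2 - p)
Z(21*2, -39) - 349 = (9/2 - 21*2) - 349 = (9/2 - 1*42) - 349 = (9/2 - 42) - 349 = -75/2 - 349 = -773/2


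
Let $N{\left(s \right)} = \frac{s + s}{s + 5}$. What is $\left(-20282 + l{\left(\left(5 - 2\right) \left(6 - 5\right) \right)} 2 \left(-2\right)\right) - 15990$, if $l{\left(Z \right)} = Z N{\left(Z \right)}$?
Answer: $-36281$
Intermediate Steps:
$N{\left(s \right)} = \frac{2 s}{5 + s}$
$l{\left(Z \right)} = \frac{2 Z^{2}}{5 + Z}$ ($l{\left(Z \right)} = Z \frac{2 Z}{5 + Z} = \frac{2 Z^{2}}{5 + Z}$)
$\left(-20282 + l{\left(\left(5 - 2\right) \left(6 - 5\right) \right)} 2 \left(-2\right)\right) - 15990 = \left(-20282 + \frac{2 \left(\left(5 - 2\right) \left(6 - 5\right)\right)^{2}}{5 + \left(5 - 2\right) \left(6 - 5\right)} 2 \left(-2\right)\right) - 15990 = \left(-20282 + \frac{2 \left(3 \cdot 1\right)^{2}}{5 + 3 \cdot 1} \cdot 2 \left(-2\right)\right) - 15990 = \left(-20282 + \frac{2 \cdot 3^{2}}{5 + 3} \cdot 2 \left(-2\right)\right) - 15990 = \left(-20282 + 2 \cdot 9 \cdot \frac{1}{8} \cdot 2 \left(-2\right)\right) - 15990 = \left(-20282 + \frac{9}{4} \cdot 2 \left(-2\right)\right) - 15990 = \left(-20282 + \frac{9}{2} \left(-2\right)\right) - 15990 = \left(-20282 - 9\right) - 15990 = -20291 - 15990 = -36281$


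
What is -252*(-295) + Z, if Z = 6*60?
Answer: 74700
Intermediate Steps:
Z = 360
-252*(-295) + Z = -252*(-295) + 360 = 74340 + 360 = 74700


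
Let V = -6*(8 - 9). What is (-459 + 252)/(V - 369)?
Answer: 69/121 ≈ 0.57025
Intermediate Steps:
V = 6 (V = -6*(-1) = 6)
(-459 + 252)/(V - 369) = (-459 + 252)/(6 - 369) = -207/(-363) = -207*(-1/363) = 69/121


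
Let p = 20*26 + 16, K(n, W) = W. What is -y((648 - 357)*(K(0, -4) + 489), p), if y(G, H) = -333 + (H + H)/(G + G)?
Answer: 46997419/141135 ≈ 333.00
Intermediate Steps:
p = 536 (p = 520 + 16 = 536)
y(G, H) = -333 + H/G (y(G, H) = -333 + (2*H)/((2*G)) = -333 + (2*H)*(1/(2*G)) = -333 + H/G)
-y((648 - 357)*(K(0, -4) + 489), p) = -(-333 + 536/(((648 - 357)*(-4 + 489)))) = -(-333 + 536/((291*485))) = -(-333 + 536/141135) = -1*(-46997419/141135) = 46997419/141135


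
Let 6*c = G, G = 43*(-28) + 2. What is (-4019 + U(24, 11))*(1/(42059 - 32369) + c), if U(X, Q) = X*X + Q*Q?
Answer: 3224381369/4845 ≈ 6.6551e+5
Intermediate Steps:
G = -1202 (G = -1204 + 2 = -1202)
c = -601/3 (c = (⅙)*(-1202) = -601/3 ≈ -200.33)
U(X, Q) = Q² + X² (U(X, Q) = X² + Q² = Q² + X²)
(-4019 + U(24, 11))*(1/(42059 - 32369) + c) = (-4019 + (11² + 24²))*(1/(42059 - 32369) - 601/3) = (-4019 + (121 + 576))*(1/9690 - 601/3) = (-4019 + 697)*(1/9690 - 601/3) = -3322*(-1941229/9690) = 3224381369/4845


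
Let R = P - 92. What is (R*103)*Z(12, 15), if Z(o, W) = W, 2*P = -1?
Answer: -285825/2 ≈ -1.4291e+5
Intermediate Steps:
P = -½ (P = (½)*(-1) = -½ ≈ -0.50000)
R = -185/2 (R = -½ - 92 = -185/2 ≈ -92.500)
(R*103)*Z(12, 15) = -185/2*103*15 = -19055/2*15 = -285825/2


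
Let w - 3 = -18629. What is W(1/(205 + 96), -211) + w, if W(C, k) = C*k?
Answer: -5606637/301 ≈ -18627.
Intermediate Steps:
w = -18626 (w = 3 - 18629 = -18626)
W(1/(205 + 96), -211) + w = -211/(205 + 96) - 18626 = -211/301 - 18626 = -5606637/301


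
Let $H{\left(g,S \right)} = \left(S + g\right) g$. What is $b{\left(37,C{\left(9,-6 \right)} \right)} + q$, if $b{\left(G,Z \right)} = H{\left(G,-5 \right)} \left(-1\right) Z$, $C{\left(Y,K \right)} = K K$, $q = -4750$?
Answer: $-47374$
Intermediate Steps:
$H{\left(g,S \right)} = g \left(S + g\right)$
$C{\left(Y,K \right)} = K^{2}$
$b{\left(G,Z \right)} = - G Z \left(-5 + G\right)$ ($b{\left(G,Z \right)} = G \left(-5 + G\right) \left(-1\right) Z = - G \left(-5 + G\right) Z = - G Z \left(-5 + G\right)$)
$b{\left(37,C{\left(9,-6 \right)} \right)} + q = 37 \left(-6\right)^{2} \left(5 - 37\right) - 4750 = 37 \cdot 36 \left(5 - 37\right) - 4750 = 37 \cdot 36 \left(-32\right) - 4750 = -42624 - 4750 = -47374$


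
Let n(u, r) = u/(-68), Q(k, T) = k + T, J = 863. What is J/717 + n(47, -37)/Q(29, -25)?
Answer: 201037/195024 ≈ 1.0308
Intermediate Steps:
Q(k, T) = T + k
n(u, r) = -u/68 (n(u, r) = u*(-1/68) = -u/68)
J/717 + n(47, -37)/Q(29, -25) = 863/717 + (-1/68*47)/(-25 + 29) = 863*(1/717) - 47/68/4 = 863/717 - 47/68*1/4 = 863/717 - 47/272 = 201037/195024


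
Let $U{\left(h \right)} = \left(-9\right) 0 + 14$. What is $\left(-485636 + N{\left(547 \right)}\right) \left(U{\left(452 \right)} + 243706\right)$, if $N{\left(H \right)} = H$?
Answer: $-118225891080$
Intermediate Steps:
$U{\left(h \right)} = 14$ ($U{\left(h \right)} = 0 + 14 = 14$)
$\left(-485636 + N{\left(547 \right)}\right) \left(U{\left(452 \right)} + 243706\right) = \left(-485636 + 547\right) \left(14 + 243706\right) = \left(-485089\right) 243720 = -118225891080$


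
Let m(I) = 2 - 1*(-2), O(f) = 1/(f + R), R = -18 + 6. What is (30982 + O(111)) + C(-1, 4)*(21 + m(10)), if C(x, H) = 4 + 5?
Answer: 3089494/99 ≈ 31207.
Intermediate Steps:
R = -12
C(x, H) = 9
O(f) = 1/(-12 + f) (O(f) = 1/(f - 12) = 1/(-12 + f))
m(I) = 4 (m(I) = 2 + 2 = 4)
(30982 + O(111)) + C(-1, 4)*(21 + m(10)) = (30982 + 1/(-12 + 111)) + 9*(21 + 4) = (30982 + 1/99) + 9*25 = (30982 + 1/99) + 225 = 3067219/99 + 225 = 3089494/99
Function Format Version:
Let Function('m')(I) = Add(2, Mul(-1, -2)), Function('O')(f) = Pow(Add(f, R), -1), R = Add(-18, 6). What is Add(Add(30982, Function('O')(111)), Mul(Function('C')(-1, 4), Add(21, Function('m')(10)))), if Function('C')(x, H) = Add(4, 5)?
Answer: Rational(3089494, 99) ≈ 31207.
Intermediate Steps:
R = -12
Function('C')(x, H) = 9
Function('O')(f) = Pow(Add(-12, f), -1) (Function('O')(f) = Pow(Add(f, -12), -1) = Pow(Add(-12, f), -1))
Function('m')(I) = 4 (Function('m')(I) = Add(2, 2) = 4)
Add(Add(30982, Function('O')(111)), Mul(Function('C')(-1, 4), Add(21, Function('m')(10)))) = Add(Add(30982, Pow(Add(-12, 111), -1)), Mul(9, Add(21, 4))) = Add(Add(30982, Pow(99, -1)), Mul(9, 25)) = Add(Add(30982, Rational(1, 99)), 225) = Add(Rational(3067219, 99), 225) = Rational(3089494, 99)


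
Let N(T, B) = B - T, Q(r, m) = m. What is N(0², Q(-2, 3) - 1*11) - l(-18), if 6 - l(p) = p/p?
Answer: -13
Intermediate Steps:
l(p) = 5 (l(p) = 6 - p/p = 6 - 1*1 = 6 - 1 = 5)
N(0², Q(-2, 3) - 1*11) - l(-18) = ((3 - 1*11) - 1*0²) - 1*5 = ((3 - 11) - 1*0) - 5 = (-8 + 0) - 5 = -8 - 5 = -13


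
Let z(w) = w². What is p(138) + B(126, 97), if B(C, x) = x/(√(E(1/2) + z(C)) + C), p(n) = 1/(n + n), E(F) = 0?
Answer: 563/1449 ≈ 0.38854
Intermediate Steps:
p(n) = 1/(2*n)
B(C, x) = x/(C + √(C²)) (B(C, x) = x/(√(0 + C²) + C) = x/(√(C²) + C) = x/(C + √(C²)))
p(138) + B(126, 97) = (½)/138 + 97/(126 + √(126²)) = (½)*(1/138) + 97/(126 + √15876) = 1/276 + 97/(126 + 126) = 1/276 + 97/252 = 563/1449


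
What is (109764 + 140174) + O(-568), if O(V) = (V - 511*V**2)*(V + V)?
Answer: 187282836690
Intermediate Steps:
O(V) = 2*V*(V - 511*V**2) (O(V) = (V - 511*V**2)*(2*V) = 2*V*(V - 511*V**2))
(109764 + 140174) + O(-568) = (109764 + 140174) + (-568)**2*(2 - 1022*(-568)) = 249938 + 322624*(2 + 580496) = 249938 + 322624*580498 = 249938 + 187282586752 = 187282836690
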